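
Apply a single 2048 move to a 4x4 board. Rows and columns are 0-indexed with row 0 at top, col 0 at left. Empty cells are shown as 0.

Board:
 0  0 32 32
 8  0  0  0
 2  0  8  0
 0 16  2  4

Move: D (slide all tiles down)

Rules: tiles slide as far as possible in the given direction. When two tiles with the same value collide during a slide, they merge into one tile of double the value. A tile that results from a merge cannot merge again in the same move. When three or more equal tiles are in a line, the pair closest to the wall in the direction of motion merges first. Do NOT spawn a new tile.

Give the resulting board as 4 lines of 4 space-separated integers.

Slide down:
col 0: [0, 8, 2, 0] -> [0, 0, 8, 2]
col 1: [0, 0, 0, 16] -> [0, 0, 0, 16]
col 2: [32, 0, 8, 2] -> [0, 32, 8, 2]
col 3: [32, 0, 0, 4] -> [0, 0, 32, 4]

Answer:  0  0  0  0
 0  0 32  0
 8  0  8 32
 2 16  2  4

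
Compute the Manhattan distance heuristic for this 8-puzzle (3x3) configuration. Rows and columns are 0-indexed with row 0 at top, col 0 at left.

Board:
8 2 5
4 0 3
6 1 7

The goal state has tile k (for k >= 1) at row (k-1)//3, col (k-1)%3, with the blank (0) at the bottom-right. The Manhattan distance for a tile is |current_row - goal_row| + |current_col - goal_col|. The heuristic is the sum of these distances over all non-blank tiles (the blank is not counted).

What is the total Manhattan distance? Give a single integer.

Tile 8: at (0,0), goal (2,1), distance |0-2|+|0-1| = 3
Tile 2: at (0,1), goal (0,1), distance |0-0|+|1-1| = 0
Tile 5: at (0,2), goal (1,1), distance |0-1|+|2-1| = 2
Tile 4: at (1,0), goal (1,0), distance |1-1|+|0-0| = 0
Tile 3: at (1,2), goal (0,2), distance |1-0|+|2-2| = 1
Tile 6: at (2,0), goal (1,2), distance |2-1|+|0-2| = 3
Tile 1: at (2,1), goal (0,0), distance |2-0|+|1-0| = 3
Tile 7: at (2,2), goal (2,0), distance |2-2|+|2-0| = 2
Sum: 3 + 0 + 2 + 0 + 1 + 3 + 3 + 2 = 14

Answer: 14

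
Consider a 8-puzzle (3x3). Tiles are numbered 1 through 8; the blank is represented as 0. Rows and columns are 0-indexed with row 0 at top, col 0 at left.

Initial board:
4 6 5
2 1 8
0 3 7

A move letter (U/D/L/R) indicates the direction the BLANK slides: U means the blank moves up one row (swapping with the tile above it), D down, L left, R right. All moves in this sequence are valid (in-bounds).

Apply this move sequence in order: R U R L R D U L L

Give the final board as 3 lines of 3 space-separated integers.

After move 1 (R):
4 6 5
2 1 8
3 0 7

After move 2 (U):
4 6 5
2 0 8
3 1 7

After move 3 (R):
4 6 5
2 8 0
3 1 7

After move 4 (L):
4 6 5
2 0 8
3 1 7

After move 5 (R):
4 6 5
2 8 0
3 1 7

After move 6 (D):
4 6 5
2 8 7
3 1 0

After move 7 (U):
4 6 5
2 8 0
3 1 7

After move 8 (L):
4 6 5
2 0 8
3 1 7

After move 9 (L):
4 6 5
0 2 8
3 1 7

Answer: 4 6 5
0 2 8
3 1 7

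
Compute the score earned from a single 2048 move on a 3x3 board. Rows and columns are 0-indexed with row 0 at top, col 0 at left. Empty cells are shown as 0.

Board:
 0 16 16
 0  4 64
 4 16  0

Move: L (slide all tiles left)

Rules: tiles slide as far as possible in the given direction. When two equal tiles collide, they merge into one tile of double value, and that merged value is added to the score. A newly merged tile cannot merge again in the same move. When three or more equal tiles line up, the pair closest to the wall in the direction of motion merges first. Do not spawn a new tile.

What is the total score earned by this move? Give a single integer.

Answer: 32

Derivation:
Slide left:
row 0: [0, 16, 16] -> [32, 0, 0]  score +32 (running 32)
row 1: [0, 4, 64] -> [4, 64, 0]  score +0 (running 32)
row 2: [4, 16, 0] -> [4, 16, 0]  score +0 (running 32)
Board after move:
32  0  0
 4 64  0
 4 16  0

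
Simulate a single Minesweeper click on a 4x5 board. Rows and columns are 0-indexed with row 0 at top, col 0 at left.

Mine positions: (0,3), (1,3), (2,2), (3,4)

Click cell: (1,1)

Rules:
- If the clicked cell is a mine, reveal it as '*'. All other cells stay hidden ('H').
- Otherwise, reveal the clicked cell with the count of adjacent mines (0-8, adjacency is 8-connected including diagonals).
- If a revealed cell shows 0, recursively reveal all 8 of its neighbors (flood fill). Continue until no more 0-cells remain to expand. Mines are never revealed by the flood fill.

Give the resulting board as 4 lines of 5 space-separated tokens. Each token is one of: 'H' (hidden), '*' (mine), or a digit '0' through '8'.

H H H H H
H 1 H H H
H H H H H
H H H H H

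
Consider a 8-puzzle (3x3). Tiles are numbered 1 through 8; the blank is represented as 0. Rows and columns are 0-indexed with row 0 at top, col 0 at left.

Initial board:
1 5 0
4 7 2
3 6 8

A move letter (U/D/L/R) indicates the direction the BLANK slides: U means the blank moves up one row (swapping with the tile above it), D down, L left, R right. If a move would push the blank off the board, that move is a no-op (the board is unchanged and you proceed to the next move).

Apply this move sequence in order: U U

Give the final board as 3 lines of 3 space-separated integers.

After move 1 (U):
1 5 0
4 7 2
3 6 8

After move 2 (U):
1 5 0
4 7 2
3 6 8

Answer: 1 5 0
4 7 2
3 6 8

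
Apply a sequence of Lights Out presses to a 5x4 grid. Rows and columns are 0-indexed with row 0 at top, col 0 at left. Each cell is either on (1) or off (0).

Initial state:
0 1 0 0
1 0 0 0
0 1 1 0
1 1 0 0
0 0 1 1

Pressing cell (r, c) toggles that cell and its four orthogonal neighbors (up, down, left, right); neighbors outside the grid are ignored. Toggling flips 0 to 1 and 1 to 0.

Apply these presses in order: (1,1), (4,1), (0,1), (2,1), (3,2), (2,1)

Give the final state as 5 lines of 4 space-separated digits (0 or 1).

Answer: 1 1 1 0
0 0 1 0
0 0 0 0
1 1 1 1
1 1 1 1

Derivation:
After press 1 at (1,1):
0 0 0 0
0 1 1 0
0 0 1 0
1 1 0 0
0 0 1 1

After press 2 at (4,1):
0 0 0 0
0 1 1 0
0 0 1 0
1 0 0 0
1 1 0 1

After press 3 at (0,1):
1 1 1 0
0 0 1 0
0 0 1 0
1 0 0 0
1 1 0 1

After press 4 at (2,1):
1 1 1 0
0 1 1 0
1 1 0 0
1 1 0 0
1 1 0 1

After press 5 at (3,2):
1 1 1 0
0 1 1 0
1 1 1 0
1 0 1 1
1 1 1 1

After press 6 at (2,1):
1 1 1 0
0 0 1 0
0 0 0 0
1 1 1 1
1 1 1 1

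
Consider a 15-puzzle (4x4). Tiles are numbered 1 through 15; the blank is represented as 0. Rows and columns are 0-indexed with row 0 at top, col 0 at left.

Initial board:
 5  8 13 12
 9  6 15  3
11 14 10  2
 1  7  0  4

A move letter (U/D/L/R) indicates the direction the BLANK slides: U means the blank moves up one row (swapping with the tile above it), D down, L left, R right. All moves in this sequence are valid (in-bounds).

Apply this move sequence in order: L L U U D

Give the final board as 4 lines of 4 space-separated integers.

Answer:  5  8 13 12
 9  6 15  3
 0 14 10  2
11  1  7  4

Derivation:
After move 1 (L):
 5  8 13 12
 9  6 15  3
11 14 10  2
 1  0  7  4

After move 2 (L):
 5  8 13 12
 9  6 15  3
11 14 10  2
 0  1  7  4

After move 3 (U):
 5  8 13 12
 9  6 15  3
 0 14 10  2
11  1  7  4

After move 4 (U):
 5  8 13 12
 0  6 15  3
 9 14 10  2
11  1  7  4

After move 5 (D):
 5  8 13 12
 9  6 15  3
 0 14 10  2
11  1  7  4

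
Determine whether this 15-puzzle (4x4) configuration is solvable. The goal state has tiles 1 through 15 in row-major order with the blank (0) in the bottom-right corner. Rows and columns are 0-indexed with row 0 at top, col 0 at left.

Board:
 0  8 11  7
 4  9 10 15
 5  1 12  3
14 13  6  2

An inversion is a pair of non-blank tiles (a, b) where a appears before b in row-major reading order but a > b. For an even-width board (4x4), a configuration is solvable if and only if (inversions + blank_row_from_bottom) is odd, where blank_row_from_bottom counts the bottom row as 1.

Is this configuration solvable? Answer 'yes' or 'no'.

Inversions: 56
Blank is in row 0 (0-indexed from top), which is row 4 counting from the bottom (bottom = 1).
56 + 4 = 60, which is even, so the puzzle is not solvable.

Answer: no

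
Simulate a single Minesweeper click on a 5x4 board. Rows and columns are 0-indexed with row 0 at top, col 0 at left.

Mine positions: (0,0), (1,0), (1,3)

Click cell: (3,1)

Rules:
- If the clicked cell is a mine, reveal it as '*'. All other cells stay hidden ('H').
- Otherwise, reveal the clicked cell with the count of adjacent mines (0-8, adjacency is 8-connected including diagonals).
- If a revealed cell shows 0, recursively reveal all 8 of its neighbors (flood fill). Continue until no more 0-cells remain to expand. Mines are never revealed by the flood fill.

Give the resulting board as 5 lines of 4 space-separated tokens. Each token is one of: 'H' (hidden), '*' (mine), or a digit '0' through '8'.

H H H H
H H H H
1 1 1 1
0 0 0 0
0 0 0 0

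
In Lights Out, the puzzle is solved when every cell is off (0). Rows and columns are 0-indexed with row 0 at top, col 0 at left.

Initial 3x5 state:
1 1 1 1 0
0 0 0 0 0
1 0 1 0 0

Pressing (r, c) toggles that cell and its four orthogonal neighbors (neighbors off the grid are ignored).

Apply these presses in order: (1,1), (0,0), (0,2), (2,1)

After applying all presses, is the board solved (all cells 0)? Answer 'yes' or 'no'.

After press 1 at (1,1):
1 0 1 1 0
1 1 1 0 0
1 1 1 0 0

After press 2 at (0,0):
0 1 1 1 0
0 1 1 0 0
1 1 1 0 0

After press 3 at (0,2):
0 0 0 0 0
0 1 0 0 0
1 1 1 0 0

After press 4 at (2,1):
0 0 0 0 0
0 0 0 0 0
0 0 0 0 0

Lights still on: 0

Answer: yes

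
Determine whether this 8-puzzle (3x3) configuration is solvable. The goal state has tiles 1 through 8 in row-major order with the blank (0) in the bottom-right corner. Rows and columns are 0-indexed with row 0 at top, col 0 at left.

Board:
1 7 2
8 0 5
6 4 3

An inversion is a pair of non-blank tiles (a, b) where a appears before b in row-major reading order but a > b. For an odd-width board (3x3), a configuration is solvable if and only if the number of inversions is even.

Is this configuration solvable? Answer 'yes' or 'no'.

Answer: yes

Derivation:
Inversions (pairs i<j in row-major order where tile[i] > tile[j] > 0): 14
14 is even, so the puzzle is solvable.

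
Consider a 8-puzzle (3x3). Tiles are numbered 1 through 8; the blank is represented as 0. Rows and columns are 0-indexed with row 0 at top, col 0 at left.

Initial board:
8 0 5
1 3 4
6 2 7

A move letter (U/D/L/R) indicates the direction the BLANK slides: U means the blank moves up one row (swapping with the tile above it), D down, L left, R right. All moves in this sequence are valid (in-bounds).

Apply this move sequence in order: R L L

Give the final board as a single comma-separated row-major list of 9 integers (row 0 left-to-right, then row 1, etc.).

After move 1 (R):
8 5 0
1 3 4
6 2 7

After move 2 (L):
8 0 5
1 3 4
6 2 7

After move 3 (L):
0 8 5
1 3 4
6 2 7

Answer: 0, 8, 5, 1, 3, 4, 6, 2, 7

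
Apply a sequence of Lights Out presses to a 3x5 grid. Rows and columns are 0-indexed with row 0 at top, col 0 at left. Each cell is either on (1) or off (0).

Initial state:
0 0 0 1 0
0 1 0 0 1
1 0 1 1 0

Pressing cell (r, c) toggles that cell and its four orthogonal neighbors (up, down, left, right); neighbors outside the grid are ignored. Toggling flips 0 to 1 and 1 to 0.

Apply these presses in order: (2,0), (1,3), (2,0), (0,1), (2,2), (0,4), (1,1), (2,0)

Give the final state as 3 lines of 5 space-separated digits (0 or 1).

Answer: 1 0 1 1 1
0 1 1 1 1
0 1 0 1 0

Derivation:
After press 1 at (2,0):
0 0 0 1 0
1 1 0 0 1
0 1 1 1 0

After press 2 at (1,3):
0 0 0 0 0
1 1 1 1 0
0 1 1 0 0

After press 3 at (2,0):
0 0 0 0 0
0 1 1 1 0
1 0 1 0 0

After press 4 at (0,1):
1 1 1 0 0
0 0 1 1 0
1 0 1 0 0

After press 5 at (2,2):
1 1 1 0 0
0 0 0 1 0
1 1 0 1 0

After press 6 at (0,4):
1 1 1 1 1
0 0 0 1 1
1 1 0 1 0

After press 7 at (1,1):
1 0 1 1 1
1 1 1 1 1
1 0 0 1 0

After press 8 at (2,0):
1 0 1 1 1
0 1 1 1 1
0 1 0 1 0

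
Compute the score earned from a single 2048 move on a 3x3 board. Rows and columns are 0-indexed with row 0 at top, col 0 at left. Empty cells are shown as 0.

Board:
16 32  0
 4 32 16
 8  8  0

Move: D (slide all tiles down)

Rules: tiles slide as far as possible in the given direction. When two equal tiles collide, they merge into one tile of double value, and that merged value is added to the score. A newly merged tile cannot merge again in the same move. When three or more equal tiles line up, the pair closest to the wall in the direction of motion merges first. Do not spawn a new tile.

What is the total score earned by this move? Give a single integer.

Slide down:
col 0: [16, 4, 8] -> [16, 4, 8]  score +0 (running 0)
col 1: [32, 32, 8] -> [0, 64, 8]  score +64 (running 64)
col 2: [0, 16, 0] -> [0, 0, 16]  score +0 (running 64)
Board after move:
16  0  0
 4 64  0
 8  8 16

Answer: 64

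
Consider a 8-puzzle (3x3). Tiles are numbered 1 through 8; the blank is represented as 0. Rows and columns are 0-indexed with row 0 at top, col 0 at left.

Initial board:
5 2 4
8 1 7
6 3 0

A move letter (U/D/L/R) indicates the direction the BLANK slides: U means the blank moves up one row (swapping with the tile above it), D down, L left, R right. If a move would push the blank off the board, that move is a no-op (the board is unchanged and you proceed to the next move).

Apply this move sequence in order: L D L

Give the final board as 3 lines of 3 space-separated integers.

After move 1 (L):
5 2 4
8 1 7
6 0 3

After move 2 (D):
5 2 4
8 1 7
6 0 3

After move 3 (L):
5 2 4
8 1 7
0 6 3

Answer: 5 2 4
8 1 7
0 6 3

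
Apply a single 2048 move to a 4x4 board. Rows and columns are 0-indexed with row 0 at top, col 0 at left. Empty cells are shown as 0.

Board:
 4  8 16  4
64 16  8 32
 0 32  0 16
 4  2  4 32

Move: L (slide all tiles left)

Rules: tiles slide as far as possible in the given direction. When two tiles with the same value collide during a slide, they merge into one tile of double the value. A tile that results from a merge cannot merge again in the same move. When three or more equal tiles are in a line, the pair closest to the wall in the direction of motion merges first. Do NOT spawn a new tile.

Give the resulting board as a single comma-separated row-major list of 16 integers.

Slide left:
row 0: [4, 8, 16, 4] -> [4, 8, 16, 4]
row 1: [64, 16, 8, 32] -> [64, 16, 8, 32]
row 2: [0, 32, 0, 16] -> [32, 16, 0, 0]
row 3: [4, 2, 4, 32] -> [4, 2, 4, 32]

Answer: 4, 8, 16, 4, 64, 16, 8, 32, 32, 16, 0, 0, 4, 2, 4, 32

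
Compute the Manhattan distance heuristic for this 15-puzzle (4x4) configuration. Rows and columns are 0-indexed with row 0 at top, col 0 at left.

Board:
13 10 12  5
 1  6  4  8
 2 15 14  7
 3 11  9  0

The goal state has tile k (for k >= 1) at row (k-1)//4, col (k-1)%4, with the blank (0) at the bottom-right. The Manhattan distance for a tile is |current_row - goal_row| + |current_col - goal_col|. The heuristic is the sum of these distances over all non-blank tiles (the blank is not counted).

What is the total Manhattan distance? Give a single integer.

Answer: 34

Derivation:
Tile 13: at (0,0), goal (3,0), distance |0-3|+|0-0| = 3
Tile 10: at (0,1), goal (2,1), distance |0-2|+|1-1| = 2
Tile 12: at (0,2), goal (2,3), distance |0-2|+|2-3| = 3
Tile 5: at (0,3), goal (1,0), distance |0-1|+|3-0| = 4
Tile 1: at (1,0), goal (0,0), distance |1-0|+|0-0| = 1
Tile 6: at (1,1), goal (1,1), distance |1-1|+|1-1| = 0
Tile 4: at (1,2), goal (0,3), distance |1-0|+|2-3| = 2
Tile 8: at (1,3), goal (1,3), distance |1-1|+|3-3| = 0
Tile 2: at (2,0), goal (0,1), distance |2-0|+|0-1| = 3
Tile 15: at (2,1), goal (3,2), distance |2-3|+|1-2| = 2
Tile 14: at (2,2), goal (3,1), distance |2-3|+|2-1| = 2
Tile 7: at (2,3), goal (1,2), distance |2-1|+|3-2| = 2
Tile 3: at (3,0), goal (0,2), distance |3-0|+|0-2| = 5
Tile 11: at (3,1), goal (2,2), distance |3-2|+|1-2| = 2
Tile 9: at (3,2), goal (2,0), distance |3-2|+|2-0| = 3
Sum: 3 + 2 + 3 + 4 + 1 + 0 + 2 + 0 + 3 + 2 + 2 + 2 + 5 + 2 + 3 = 34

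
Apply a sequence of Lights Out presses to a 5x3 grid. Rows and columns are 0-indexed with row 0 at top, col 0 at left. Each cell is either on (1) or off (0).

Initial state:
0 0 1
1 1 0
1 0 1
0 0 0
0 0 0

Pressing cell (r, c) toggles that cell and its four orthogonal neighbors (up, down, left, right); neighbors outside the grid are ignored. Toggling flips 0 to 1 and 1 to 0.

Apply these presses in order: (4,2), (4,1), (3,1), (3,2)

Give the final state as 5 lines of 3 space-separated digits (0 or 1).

Answer: 0 0 1
1 1 0
1 1 0
1 1 1
1 1 1

Derivation:
After press 1 at (4,2):
0 0 1
1 1 0
1 0 1
0 0 1
0 1 1

After press 2 at (4,1):
0 0 1
1 1 0
1 0 1
0 1 1
1 0 0

After press 3 at (3,1):
0 0 1
1 1 0
1 1 1
1 0 0
1 1 0

After press 4 at (3,2):
0 0 1
1 1 0
1 1 0
1 1 1
1 1 1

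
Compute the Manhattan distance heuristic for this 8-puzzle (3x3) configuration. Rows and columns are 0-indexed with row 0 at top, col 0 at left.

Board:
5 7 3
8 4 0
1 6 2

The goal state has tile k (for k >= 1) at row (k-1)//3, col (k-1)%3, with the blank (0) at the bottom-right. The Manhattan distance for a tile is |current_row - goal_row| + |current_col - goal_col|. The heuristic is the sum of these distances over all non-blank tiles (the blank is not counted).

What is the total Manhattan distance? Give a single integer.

Tile 5: (0,0)->(1,1) = 2
Tile 7: (0,1)->(2,0) = 3
Tile 3: (0,2)->(0,2) = 0
Tile 8: (1,0)->(2,1) = 2
Tile 4: (1,1)->(1,0) = 1
Tile 1: (2,0)->(0,0) = 2
Tile 6: (2,1)->(1,2) = 2
Tile 2: (2,2)->(0,1) = 3
Sum: 2 + 3 + 0 + 2 + 1 + 2 + 2 + 3 = 15

Answer: 15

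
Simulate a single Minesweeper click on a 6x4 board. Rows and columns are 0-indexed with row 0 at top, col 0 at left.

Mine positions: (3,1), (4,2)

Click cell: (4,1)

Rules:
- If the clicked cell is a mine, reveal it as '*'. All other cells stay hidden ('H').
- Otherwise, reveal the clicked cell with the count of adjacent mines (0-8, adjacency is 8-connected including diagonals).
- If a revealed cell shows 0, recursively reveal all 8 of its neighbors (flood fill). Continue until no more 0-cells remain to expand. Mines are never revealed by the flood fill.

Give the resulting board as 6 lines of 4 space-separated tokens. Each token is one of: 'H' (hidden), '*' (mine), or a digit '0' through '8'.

H H H H
H H H H
H H H H
H H H H
H 2 H H
H H H H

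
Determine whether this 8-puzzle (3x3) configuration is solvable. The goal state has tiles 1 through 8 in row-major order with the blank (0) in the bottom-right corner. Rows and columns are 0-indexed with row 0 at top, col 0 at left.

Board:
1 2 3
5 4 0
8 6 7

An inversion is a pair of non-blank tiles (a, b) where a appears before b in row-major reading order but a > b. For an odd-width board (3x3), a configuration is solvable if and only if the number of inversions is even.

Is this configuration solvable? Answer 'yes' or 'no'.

Answer: no

Derivation:
Inversions (pairs i<j in row-major order where tile[i] > tile[j] > 0): 3
3 is odd, so the puzzle is not solvable.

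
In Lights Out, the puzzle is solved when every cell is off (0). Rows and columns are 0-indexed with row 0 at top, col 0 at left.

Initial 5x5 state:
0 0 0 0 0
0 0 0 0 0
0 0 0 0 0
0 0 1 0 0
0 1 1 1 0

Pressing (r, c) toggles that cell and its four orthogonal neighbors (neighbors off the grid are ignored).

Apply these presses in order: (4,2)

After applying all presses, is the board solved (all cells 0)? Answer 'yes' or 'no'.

Answer: yes

Derivation:
After press 1 at (4,2):
0 0 0 0 0
0 0 0 0 0
0 0 0 0 0
0 0 0 0 0
0 0 0 0 0

Lights still on: 0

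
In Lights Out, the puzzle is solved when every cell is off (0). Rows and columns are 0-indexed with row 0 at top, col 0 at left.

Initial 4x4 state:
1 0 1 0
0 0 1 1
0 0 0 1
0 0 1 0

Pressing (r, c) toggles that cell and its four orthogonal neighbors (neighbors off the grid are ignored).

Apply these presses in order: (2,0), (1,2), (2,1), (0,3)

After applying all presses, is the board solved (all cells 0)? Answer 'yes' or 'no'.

Answer: no

Derivation:
After press 1 at (2,0):
1 0 1 0
1 0 1 1
1 1 0 1
1 0 1 0

After press 2 at (1,2):
1 0 0 0
1 1 0 0
1 1 1 1
1 0 1 0

After press 3 at (2,1):
1 0 0 0
1 0 0 0
0 0 0 1
1 1 1 0

After press 4 at (0,3):
1 0 1 1
1 0 0 1
0 0 0 1
1 1 1 0

Lights still on: 9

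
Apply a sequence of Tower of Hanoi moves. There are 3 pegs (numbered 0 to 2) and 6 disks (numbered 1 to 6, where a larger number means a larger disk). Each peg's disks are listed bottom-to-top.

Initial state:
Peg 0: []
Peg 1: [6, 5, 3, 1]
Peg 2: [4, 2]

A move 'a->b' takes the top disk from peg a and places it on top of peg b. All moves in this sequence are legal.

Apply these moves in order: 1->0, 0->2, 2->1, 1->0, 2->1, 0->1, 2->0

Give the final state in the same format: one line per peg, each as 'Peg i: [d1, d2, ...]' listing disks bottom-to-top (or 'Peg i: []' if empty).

After move 1 (1->0):
Peg 0: [1]
Peg 1: [6, 5, 3]
Peg 2: [4, 2]

After move 2 (0->2):
Peg 0: []
Peg 1: [6, 5, 3]
Peg 2: [4, 2, 1]

After move 3 (2->1):
Peg 0: []
Peg 1: [6, 5, 3, 1]
Peg 2: [4, 2]

After move 4 (1->0):
Peg 0: [1]
Peg 1: [6, 5, 3]
Peg 2: [4, 2]

After move 5 (2->1):
Peg 0: [1]
Peg 1: [6, 5, 3, 2]
Peg 2: [4]

After move 6 (0->1):
Peg 0: []
Peg 1: [6, 5, 3, 2, 1]
Peg 2: [4]

After move 7 (2->0):
Peg 0: [4]
Peg 1: [6, 5, 3, 2, 1]
Peg 2: []

Answer: Peg 0: [4]
Peg 1: [6, 5, 3, 2, 1]
Peg 2: []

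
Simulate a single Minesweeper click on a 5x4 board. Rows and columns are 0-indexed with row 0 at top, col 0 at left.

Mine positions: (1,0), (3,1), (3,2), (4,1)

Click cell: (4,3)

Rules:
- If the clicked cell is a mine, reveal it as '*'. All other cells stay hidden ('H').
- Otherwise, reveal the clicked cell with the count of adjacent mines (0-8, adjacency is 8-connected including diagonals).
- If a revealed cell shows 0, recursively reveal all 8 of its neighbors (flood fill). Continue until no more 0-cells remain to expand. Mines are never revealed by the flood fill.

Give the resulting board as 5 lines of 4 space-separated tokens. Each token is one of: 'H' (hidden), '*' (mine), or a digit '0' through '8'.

H H H H
H H H H
H H H H
H H H H
H H H 1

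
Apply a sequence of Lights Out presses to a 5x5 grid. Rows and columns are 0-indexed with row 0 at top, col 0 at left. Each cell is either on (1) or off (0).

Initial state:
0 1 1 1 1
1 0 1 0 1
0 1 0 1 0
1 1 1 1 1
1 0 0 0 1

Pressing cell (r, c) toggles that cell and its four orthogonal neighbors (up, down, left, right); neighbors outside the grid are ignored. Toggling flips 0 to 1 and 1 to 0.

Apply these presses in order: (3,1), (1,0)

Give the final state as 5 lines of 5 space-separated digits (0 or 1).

After press 1 at (3,1):
0 1 1 1 1
1 0 1 0 1
0 0 0 1 0
0 0 0 1 1
1 1 0 0 1

After press 2 at (1,0):
1 1 1 1 1
0 1 1 0 1
1 0 0 1 0
0 0 0 1 1
1 1 0 0 1

Answer: 1 1 1 1 1
0 1 1 0 1
1 0 0 1 0
0 0 0 1 1
1 1 0 0 1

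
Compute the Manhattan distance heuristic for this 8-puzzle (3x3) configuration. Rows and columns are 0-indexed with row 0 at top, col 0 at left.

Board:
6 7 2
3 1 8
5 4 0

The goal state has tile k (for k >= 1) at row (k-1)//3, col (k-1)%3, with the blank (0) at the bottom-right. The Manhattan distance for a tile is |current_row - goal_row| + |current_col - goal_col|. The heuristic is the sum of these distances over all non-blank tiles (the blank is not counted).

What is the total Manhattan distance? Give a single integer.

Tile 6: (0,0)->(1,2) = 3
Tile 7: (0,1)->(2,0) = 3
Tile 2: (0,2)->(0,1) = 1
Tile 3: (1,0)->(0,2) = 3
Tile 1: (1,1)->(0,0) = 2
Tile 8: (1,2)->(2,1) = 2
Tile 5: (2,0)->(1,1) = 2
Tile 4: (2,1)->(1,0) = 2
Sum: 3 + 3 + 1 + 3 + 2 + 2 + 2 + 2 = 18

Answer: 18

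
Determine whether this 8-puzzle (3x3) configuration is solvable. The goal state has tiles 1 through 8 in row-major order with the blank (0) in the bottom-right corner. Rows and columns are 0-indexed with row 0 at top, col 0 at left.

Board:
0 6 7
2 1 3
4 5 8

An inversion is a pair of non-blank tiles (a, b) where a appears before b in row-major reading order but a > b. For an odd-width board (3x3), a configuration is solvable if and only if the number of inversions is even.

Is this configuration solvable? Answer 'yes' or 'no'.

Answer: no

Derivation:
Inversions (pairs i<j in row-major order where tile[i] > tile[j] > 0): 11
11 is odd, so the puzzle is not solvable.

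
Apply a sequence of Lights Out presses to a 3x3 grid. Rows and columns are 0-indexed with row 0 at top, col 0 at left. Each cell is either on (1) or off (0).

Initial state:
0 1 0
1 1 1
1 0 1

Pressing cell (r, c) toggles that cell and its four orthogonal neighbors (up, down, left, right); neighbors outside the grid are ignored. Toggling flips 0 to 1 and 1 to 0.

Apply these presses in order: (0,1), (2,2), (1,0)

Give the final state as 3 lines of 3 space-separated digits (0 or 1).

Answer: 0 0 1
0 1 0
0 1 0

Derivation:
After press 1 at (0,1):
1 0 1
1 0 1
1 0 1

After press 2 at (2,2):
1 0 1
1 0 0
1 1 0

After press 3 at (1,0):
0 0 1
0 1 0
0 1 0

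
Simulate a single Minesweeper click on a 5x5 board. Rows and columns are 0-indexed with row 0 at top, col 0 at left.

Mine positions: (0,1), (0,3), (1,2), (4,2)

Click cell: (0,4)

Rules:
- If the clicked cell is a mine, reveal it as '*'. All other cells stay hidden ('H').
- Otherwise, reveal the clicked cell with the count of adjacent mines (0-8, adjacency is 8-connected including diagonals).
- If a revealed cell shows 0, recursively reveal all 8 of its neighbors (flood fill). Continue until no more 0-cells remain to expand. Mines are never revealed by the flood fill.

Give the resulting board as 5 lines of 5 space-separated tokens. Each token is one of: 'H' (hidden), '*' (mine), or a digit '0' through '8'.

H H H H 1
H H H H H
H H H H H
H H H H H
H H H H H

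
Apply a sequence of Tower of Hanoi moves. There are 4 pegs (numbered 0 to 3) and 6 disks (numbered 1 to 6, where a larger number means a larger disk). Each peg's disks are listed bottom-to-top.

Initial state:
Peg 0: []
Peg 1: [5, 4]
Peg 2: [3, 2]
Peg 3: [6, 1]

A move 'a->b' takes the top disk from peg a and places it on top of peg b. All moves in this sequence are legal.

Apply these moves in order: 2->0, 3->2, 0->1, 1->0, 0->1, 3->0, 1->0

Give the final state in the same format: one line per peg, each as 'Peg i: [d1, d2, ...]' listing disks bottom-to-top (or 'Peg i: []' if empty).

After move 1 (2->0):
Peg 0: [2]
Peg 1: [5, 4]
Peg 2: [3]
Peg 3: [6, 1]

After move 2 (3->2):
Peg 0: [2]
Peg 1: [5, 4]
Peg 2: [3, 1]
Peg 3: [6]

After move 3 (0->1):
Peg 0: []
Peg 1: [5, 4, 2]
Peg 2: [3, 1]
Peg 3: [6]

After move 4 (1->0):
Peg 0: [2]
Peg 1: [5, 4]
Peg 2: [3, 1]
Peg 3: [6]

After move 5 (0->1):
Peg 0: []
Peg 1: [5, 4, 2]
Peg 2: [3, 1]
Peg 3: [6]

After move 6 (3->0):
Peg 0: [6]
Peg 1: [5, 4, 2]
Peg 2: [3, 1]
Peg 3: []

After move 7 (1->0):
Peg 0: [6, 2]
Peg 1: [5, 4]
Peg 2: [3, 1]
Peg 3: []

Answer: Peg 0: [6, 2]
Peg 1: [5, 4]
Peg 2: [3, 1]
Peg 3: []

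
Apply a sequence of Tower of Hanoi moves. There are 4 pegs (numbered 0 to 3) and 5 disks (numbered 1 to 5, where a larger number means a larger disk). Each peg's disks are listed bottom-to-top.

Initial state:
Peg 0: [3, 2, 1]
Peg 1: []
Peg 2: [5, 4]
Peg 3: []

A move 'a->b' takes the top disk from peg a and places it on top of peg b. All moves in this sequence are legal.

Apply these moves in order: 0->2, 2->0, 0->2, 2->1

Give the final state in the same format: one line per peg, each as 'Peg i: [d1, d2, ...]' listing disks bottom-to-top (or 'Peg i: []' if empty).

After move 1 (0->2):
Peg 0: [3, 2]
Peg 1: []
Peg 2: [5, 4, 1]
Peg 3: []

After move 2 (2->0):
Peg 0: [3, 2, 1]
Peg 1: []
Peg 2: [5, 4]
Peg 3: []

After move 3 (0->2):
Peg 0: [3, 2]
Peg 1: []
Peg 2: [5, 4, 1]
Peg 3: []

After move 4 (2->1):
Peg 0: [3, 2]
Peg 1: [1]
Peg 2: [5, 4]
Peg 3: []

Answer: Peg 0: [3, 2]
Peg 1: [1]
Peg 2: [5, 4]
Peg 3: []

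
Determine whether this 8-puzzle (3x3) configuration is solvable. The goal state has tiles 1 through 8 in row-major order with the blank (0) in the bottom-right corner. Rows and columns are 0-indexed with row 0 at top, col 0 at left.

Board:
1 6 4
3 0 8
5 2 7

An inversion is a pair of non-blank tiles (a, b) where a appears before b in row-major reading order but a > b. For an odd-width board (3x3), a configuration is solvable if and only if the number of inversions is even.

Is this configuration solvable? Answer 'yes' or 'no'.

Answer: no

Derivation:
Inversions (pairs i<j in row-major order where tile[i] > tile[j] > 0): 11
11 is odd, so the puzzle is not solvable.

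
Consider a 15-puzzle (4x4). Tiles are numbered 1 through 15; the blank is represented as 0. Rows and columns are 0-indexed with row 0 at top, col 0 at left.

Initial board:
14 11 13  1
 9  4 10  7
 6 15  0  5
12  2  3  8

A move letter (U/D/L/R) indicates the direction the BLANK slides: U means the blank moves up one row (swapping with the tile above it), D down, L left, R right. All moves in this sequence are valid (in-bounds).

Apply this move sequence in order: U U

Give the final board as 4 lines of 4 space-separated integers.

Answer: 14 11  0  1
 9  4 13  7
 6 15 10  5
12  2  3  8

Derivation:
After move 1 (U):
14 11 13  1
 9  4  0  7
 6 15 10  5
12  2  3  8

After move 2 (U):
14 11  0  1
 9  4 13  7
 6 15 10  5
12  2  3  8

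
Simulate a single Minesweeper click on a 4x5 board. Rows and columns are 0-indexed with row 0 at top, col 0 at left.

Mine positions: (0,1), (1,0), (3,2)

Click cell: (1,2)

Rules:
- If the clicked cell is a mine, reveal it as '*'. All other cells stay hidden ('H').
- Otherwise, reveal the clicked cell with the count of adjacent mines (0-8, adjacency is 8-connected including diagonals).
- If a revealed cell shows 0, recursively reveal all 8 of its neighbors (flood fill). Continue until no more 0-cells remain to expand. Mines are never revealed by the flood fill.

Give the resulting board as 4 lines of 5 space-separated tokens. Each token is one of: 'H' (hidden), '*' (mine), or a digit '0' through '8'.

H H H H H
H H 1 H H
H H H H H
H H H H H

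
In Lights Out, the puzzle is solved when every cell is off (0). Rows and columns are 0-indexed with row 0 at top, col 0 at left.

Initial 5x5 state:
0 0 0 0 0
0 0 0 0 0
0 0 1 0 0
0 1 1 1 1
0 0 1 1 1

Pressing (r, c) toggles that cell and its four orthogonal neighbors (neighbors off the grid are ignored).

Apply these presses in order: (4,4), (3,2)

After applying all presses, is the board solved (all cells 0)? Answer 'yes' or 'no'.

Answer: yes

Derivation:
After press 1 at (4,4):
0 0 0 0 0
0 0 0 0 0
0 0 1 0 0
0 1 1 1 0
0 0 1 0 0

After press 2 at (3,2):
0 0 0 0 0
0 0 0 0 0
0 0 0 0 0
0 0 0 0 0
0 0 0 0 0

Lights still on: 0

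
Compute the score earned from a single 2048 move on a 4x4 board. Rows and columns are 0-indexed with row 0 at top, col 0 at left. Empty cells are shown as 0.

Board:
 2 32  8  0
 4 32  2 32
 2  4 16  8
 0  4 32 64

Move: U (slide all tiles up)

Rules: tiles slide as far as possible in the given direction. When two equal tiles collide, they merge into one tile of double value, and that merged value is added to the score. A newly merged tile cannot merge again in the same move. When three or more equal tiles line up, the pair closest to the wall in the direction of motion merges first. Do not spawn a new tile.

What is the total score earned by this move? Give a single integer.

Answer: 72

Derivation:
Slide up:
col 0: [2, 4, 2, 0] -> [2, 4, 2, 0]  score +0 (running 0)
col 1: [32, 32, 4, 4] -> [64, 8, 0, 0]  score +72 (running 72)
col 2: [8, 2, 16, 32] -> [8, 2, 16, 32]  score +0 (running 72)
col 3: [0, 32, 8, 64] -> [32, 8, 64, 0]  score +0 (running 72)
Board after move:
 2 64  8 32
 4  8  2  8
 2  0 16 64
 0  0 32  0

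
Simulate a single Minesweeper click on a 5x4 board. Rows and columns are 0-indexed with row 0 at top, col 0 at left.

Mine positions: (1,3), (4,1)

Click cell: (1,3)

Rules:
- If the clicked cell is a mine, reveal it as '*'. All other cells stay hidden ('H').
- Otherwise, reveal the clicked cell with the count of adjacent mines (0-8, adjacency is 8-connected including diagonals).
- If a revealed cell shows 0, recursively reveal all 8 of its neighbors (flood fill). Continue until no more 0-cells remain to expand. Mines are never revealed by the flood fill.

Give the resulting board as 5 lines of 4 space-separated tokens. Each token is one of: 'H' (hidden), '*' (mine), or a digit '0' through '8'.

H H H H
H H H *
H H H H
H H H H
H H H H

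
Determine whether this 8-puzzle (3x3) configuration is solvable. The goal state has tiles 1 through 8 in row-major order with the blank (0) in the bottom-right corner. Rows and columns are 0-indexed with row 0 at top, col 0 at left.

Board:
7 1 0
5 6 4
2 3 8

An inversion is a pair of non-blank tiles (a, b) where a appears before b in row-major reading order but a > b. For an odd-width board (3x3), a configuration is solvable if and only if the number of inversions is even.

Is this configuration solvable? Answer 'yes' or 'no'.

Answer: yes

Derivation:
Inversions (pairs i<j in row-major order where tile[i] > tile[j] > 0): 14
14 is even, so the puzzle is solvable.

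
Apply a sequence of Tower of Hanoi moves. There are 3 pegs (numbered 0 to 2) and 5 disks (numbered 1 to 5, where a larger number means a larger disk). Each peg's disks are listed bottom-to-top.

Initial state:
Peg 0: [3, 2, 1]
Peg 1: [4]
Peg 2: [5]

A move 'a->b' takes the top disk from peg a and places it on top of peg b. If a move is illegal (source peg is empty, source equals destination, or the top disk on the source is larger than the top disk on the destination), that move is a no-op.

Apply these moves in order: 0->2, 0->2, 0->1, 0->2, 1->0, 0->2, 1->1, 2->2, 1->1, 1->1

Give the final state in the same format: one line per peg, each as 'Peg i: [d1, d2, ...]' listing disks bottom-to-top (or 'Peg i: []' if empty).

After move 1 (0->2):
Peg 0: [3, 2]
Peg 1: [4]
Peg 2: [5, 1]

After move 2 (0->2):
Peg 0: [3, 2]
Peg 1: [4]
Peg 2: [5, 1]

After move 3 (0->1):
Peg 0: [3]
Peg 1: [4, 2]
Peg 2: [5, 1]

After move 4 (0->2):
Peg 0: [3]
Peg 1: [4, 2]
Peg 2: [5, 1]

After move 5 (1->0):
Peg 0: [3, 2]
Peg 1: [4]
Peg 2: [5, 1]

After move 6 (0->2):
Peg 0: [3, 2]
Peg 1: [4]
Peg 2: [5, 1]

After move 7 (1->1):
Peg 0: [3, 2]
Peg 1: [4]
Peg 2: [5, 1]

After move 8 (2->2):
Peg 0: [3, 2]
Peg 1: [4]
Peg 2: [5, 1]

After move 9 (1->1):
Peg 0: [3, 2]
Peg 1: [4]
Peg 2: [5, 1]

After move 10 (1->1):
Peg 0: [3, 2]
Peg 1: [4]
Peg 2: [5, 1]

Answer: Peg 0: [3, 2]
Peg 1: [4]
Peg 2: [5, 1]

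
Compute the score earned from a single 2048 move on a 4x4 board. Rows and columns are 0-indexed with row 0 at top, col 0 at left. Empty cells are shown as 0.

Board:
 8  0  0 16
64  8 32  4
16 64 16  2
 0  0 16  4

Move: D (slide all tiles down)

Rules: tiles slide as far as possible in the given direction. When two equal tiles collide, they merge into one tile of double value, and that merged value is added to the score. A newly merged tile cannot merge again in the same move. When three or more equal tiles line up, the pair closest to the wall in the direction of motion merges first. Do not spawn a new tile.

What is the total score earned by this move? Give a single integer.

Answer: 32

Derivation:
Slide down:
col 0: [8, 64, 16, 0] -> [0, 8, 64, 16]  score +0 (running 0)
col 1: [0, 8, 64, 0] -> [0, 0, 8, 64]  score +0 (running 0)
col 2: [0, 32, 16, 16] -> [0, 0, 32, 32]  score +32 (running 32)
col 3: [16, 4, 2, 4] -> [16, 4, 2, 4]  score +0 (running 32)
Board after move:
 0  0  0 16
 8  0  0  4
64  8 32  2
16 64 32  4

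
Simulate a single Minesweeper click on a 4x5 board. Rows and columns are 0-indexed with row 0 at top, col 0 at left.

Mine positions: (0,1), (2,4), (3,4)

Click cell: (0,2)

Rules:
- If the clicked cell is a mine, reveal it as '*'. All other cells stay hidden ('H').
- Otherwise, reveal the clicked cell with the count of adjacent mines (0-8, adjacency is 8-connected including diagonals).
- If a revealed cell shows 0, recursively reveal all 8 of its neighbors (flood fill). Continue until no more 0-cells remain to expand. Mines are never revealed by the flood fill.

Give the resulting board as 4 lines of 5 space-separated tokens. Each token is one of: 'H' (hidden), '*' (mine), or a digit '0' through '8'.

H H 1 H H
H H H H H
H H H H H
H H H H H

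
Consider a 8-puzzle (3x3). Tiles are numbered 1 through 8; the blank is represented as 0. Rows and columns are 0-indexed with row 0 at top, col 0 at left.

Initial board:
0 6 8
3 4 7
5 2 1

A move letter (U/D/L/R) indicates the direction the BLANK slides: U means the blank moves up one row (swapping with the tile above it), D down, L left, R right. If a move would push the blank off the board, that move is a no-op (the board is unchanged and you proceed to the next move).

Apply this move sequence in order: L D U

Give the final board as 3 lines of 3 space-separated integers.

After move 1 (L):
0 6 8
3 4 7
5 2 1

After move 2 (D):
3 6 8
0 4 7
5 2 1

After move 3 (U):
0 6 8
3 4 7
5 2 1

Answer: 0 6 8
3 4 7
5 2 1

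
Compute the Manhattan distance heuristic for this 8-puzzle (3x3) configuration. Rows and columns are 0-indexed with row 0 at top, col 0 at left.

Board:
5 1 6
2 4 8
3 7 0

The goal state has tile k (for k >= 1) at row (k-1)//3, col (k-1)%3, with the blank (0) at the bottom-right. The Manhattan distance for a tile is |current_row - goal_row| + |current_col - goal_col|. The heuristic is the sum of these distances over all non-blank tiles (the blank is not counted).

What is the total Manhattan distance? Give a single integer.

Tile 5: at (0,0), goal (1,1), distance |0-1|+|0-1| = 2
Tile 1: at (0,1), goal (0,0), distance |0-0|+|1-0| = 1
Tile 6: at (0,2), goal (1,2), distance |0-1|+|2-2| = 1
Tile 2: at (1,0), goal (0,1), distance |1-0|+|0-1| = 2
Tile 4: at (1,1), goal (1,0), distance |1-1|+|1-0| = 1
Tile 8: at (1,2), goal (2,1), distance |1-2|+|2-1| = 2
Tile 3: at (2,0), goal (0,2), distance |2-0|+|0-2| = 4
Tile 7: at (2,1), goal (2,0), distance |2-2|+|1-0| = 1
Sum: 2 + 1 + 1 + 2 + 1 + 2 + 4 + 1 = 14

Answer: 14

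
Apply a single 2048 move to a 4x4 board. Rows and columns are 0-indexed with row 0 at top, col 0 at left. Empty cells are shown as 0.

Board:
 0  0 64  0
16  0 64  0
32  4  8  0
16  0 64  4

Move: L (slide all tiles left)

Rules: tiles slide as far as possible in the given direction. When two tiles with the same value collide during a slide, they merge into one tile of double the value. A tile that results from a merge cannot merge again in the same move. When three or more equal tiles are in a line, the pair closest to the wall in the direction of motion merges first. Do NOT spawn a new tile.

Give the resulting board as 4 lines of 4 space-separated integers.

Slide left:
row 0: [0, 0, 64, 0] -> [64, 0, 0, 0]
row 1: [16, 0, 64, 0] -> [16, 64, 0, 0]
row 2: [32, 4, 8, 0] -> [32, 4, 8, 0]
row 3: [16, 0, 64, 4] -> [16, 64, 4, 0]

Answer: 64  0  0  0
16 64  0  0
32  4  8  0
16 64  4  0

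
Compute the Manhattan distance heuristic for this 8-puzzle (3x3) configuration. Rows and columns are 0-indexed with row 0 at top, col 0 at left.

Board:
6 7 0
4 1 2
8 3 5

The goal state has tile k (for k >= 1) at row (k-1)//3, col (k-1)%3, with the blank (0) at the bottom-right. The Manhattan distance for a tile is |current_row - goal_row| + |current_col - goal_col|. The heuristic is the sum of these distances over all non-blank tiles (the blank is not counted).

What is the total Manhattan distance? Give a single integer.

Tile 6: (0,0)->(1,2) = 3
Tile 7: (0,1)->(2,0) = 3
Tile 4: (1,0)->(1,0) = 0
Tile 1: (1,1)->(0,0) = 2
Tile 2: (1,2)->(0,1) = 2
Tile 8: (2,0)->(2,1) = 1
Tile 3: (2,1)->(0,2) = 3
Tile 5: (2,2)->(1,1) = 2
Sum: 3 + 3 + 0 + 2 + 2 + 1 + 3 + 2 = 16

Answer: 16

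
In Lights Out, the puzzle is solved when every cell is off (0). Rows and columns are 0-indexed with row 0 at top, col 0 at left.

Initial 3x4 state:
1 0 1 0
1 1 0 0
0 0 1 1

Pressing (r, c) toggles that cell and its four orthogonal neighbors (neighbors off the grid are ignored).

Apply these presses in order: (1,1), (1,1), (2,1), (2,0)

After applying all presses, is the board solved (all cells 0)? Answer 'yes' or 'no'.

After press 1 at (1,1):
1 1 1 0
0 0 1 0
0 1 1 1

After press 2 at (1,1):
1 0 1 0
1 1 0 0
0 0 1 1

After press 3 at (2,1):
1 0 1 0
1 0 0 0
1 1 0 1

After press 4 at (2,0):
1 0 1 0
0 0 0 0
0 0 0 1

Lights still on: 3

Answer: no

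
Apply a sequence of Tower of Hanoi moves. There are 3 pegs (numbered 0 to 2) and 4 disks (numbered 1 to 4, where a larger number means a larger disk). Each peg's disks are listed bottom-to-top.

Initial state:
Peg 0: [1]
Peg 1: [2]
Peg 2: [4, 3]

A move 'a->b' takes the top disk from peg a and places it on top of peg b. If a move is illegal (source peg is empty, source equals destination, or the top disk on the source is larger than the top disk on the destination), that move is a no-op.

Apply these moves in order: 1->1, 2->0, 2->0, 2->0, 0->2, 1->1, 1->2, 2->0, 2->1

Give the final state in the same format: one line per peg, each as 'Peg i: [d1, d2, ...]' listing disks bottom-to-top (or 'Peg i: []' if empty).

After move 1 (1->1):
Peg 0: [1]
Peg 1: [2]
Peg 2: [4, 3]

After move 2 (2->0):
Peg 0: [1]
Peg 1: [2]
Peg 2: [4, 3]

After move 3 (2->0):
Peg 0: [1]
Peg 1: [2]
Peg 2: [4, 3]

After move 4 (2->0):
Peg 0: [1]
Peg 1: [2]
Peg 2: [4, 3]

After move 5 (0->2):
Peg 0: []
Peg 1: [2]
Peg 2: [4, 3, 1]

After move 6 (1->1):
Peg 0: []
Peg 1: [2]
Peg 2: [4, 3, 1]

After move 7 (1->2):
Peg 0: []
Peg 1: [2]
Peg 2: [4, 3, 1]

After move 8 (2->0):
Peg 0: [1]
Peg 1: [2]
Peg 2: [4, 3]

After move 9 (2->1):
Peg 0: [1]
Peg 1: [2]
Peg 2: [4, 3]

Answer: Peg 0: [1]
Peg 1: [2]
Peg 2: [4, 3]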